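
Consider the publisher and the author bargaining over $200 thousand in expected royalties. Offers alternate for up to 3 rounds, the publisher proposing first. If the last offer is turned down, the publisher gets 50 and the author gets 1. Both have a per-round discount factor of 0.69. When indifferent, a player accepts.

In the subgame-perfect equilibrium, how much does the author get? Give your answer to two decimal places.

43.26

By backward induction:
Round 3 (the publisher proposes): the author gets 1 if talks fail, so the publisher offers 1 and keeps 199.
Round 2 (the author proposes): the publisher can get 199 next round, worth 0.69 × 199 = 137.31 now; the author offers that and keeps 62.69.
Round 1 (the publisher proposes): the author can get 62.69 next round, worth 0.69 × 62.69 = 43.2561 now. The publisher offers 43.2561 and keeps 200 − 43.2561 = 156.7439.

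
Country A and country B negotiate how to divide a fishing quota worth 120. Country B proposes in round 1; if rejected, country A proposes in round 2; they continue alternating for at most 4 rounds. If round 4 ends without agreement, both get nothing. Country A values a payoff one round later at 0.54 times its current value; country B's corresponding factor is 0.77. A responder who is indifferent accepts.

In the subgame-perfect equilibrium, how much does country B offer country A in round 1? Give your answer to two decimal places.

41.85

Round 4 (country A proposes): rejection yields 0 for country B; country A offers 0 and keeps 120.
Round 3 (country B proposes): country A can get 120 next round, worth 0.54 × 120 = 64.8 now. Country B offers 64.8 and keeps 120 − 64.8 = 55.2.
Round 2 (country A proposes): country B can get 55.2 next round, worth 0.77 × 55.2 = 42.504 now, so country A offers 42.504, keeping 77.496.
Round 1 (country B proposes): country A can get 77.496 next round, worth 0.54 × 77.496 = 41.84784 now. Country B offers 41.84784 and keeps 120 − 41.84784 = 78.15216.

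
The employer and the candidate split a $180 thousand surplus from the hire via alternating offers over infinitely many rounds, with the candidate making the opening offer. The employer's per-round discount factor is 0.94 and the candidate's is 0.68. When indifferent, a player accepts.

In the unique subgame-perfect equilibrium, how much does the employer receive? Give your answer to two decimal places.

In a stationary SPE each proposer offers the other exactly their discounted continuation value.
If the candidate keeps x when proposing and the employer keeps y when proposing, then x = 180 − 0.94y and y = 180 − 0.68x.
Solving: x = 180(1 − 0.94) / (1 − 0.68·0.94) = 10.8 / 0.3608 ≈ 29.9335.
The employer gets 180 − 29.9335 ≈ 150.0665.

150.07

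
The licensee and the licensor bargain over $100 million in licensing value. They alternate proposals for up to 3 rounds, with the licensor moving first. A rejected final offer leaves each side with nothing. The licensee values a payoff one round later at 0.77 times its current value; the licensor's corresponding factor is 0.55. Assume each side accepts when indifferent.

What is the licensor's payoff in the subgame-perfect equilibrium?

65.35

Solve by backward induction from round 3.
Round 3 (the licensor proposes): the licensee will accept anything ≥ 0, so the licensor offers 0 and keeps 100.
Round 2 (the licensee proposes): the licensor can get 100 next round, worth 0.55 × 100 = 55 now. The licensee offers 55 and keeps 100 − 55 = 45.
Round 1 (the licensor proposes): the licensee can get 45 next round, worth 0.77 × 45 = 34.65 now, so the licensor offers 34.65, keeping 65.35.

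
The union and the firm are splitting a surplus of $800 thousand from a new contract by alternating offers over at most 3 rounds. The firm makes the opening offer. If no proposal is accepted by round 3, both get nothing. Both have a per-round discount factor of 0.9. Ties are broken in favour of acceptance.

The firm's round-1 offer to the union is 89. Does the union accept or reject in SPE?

Round 3 (the firm proposes): the union will accept anything ≥ 0, so the firm offers 0 and keeps 800.
Round 2 (the union proposes): the firm can get 800 next round, worth 0.9 × 800 = 720 now. The union offers 720 and keeps 800 − 720 = 80.
So by rejecting in round 1, the union gets 80 next round, worth 0.9 × 80 = 72 now.
Offer 89 ≥ 72, so the union accepts.

Accept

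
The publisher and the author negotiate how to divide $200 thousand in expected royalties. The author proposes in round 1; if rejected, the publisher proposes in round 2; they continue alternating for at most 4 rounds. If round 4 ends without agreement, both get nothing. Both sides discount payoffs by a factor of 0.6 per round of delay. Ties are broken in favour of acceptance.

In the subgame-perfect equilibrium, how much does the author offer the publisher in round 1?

Round 4 (the publisher proposes): the author will accept anything ≥ 0, so the publisher offers 0 and keeps 200.
Round 3 (the author proposes): the publisher can get 200 next round, worth 0.6 × 200 = 120 now; the author offers that and keeps 80.
Round 2 (the publisher proposes): the author can get 80 next round, worth 0.6 × 80 = 48 now, so the publisher offers 48, keeping 152.
Round 1 (the author proposes): the publisher can get 152 next round, worth 0.6 × 152 = 91.2 now; the author offers that and keeps 108.8.

91.2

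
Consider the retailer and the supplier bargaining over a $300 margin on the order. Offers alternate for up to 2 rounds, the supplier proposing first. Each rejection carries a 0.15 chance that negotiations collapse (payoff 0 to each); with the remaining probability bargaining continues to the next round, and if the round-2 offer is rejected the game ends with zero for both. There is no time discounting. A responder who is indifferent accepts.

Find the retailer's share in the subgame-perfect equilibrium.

255

By backward induction:
Round 2 (the retailer proposes): the supplier will accept anything ≥ 0, so the retailer offers 0 and keeps 300.
Round 1 (the supplier proposes): rejecting gives the retailer an expected 0.85 × 300 = 255; the supplier offers that and keeps 45.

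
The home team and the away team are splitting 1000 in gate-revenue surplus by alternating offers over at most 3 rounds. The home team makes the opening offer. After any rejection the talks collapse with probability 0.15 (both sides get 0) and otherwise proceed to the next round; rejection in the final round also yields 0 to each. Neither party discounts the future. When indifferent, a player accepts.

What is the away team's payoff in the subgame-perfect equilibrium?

127.5

Round 3 (the home team proposes): rejection yields 0 for the away team; the home team offers 0 and keeps 1000.
Round 2 (the away team proposes): rejecting gives the home team an expected 0.85 × 1000 = 850, so the away team offers 850, keeping 150.
Round 1 (the home team proposes): rejecting gives the away team an expected 0.85 × 150 = 127.5; the home team offers that and keeps 872.5.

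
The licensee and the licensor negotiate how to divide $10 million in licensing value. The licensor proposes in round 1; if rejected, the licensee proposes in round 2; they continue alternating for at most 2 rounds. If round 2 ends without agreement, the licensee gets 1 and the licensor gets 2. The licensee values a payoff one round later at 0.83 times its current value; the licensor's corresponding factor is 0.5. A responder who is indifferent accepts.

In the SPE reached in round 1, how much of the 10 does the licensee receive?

Solve by backward induction from round 2.
Round 2 (the licensee proposes): the licensor gets 2 if talks fail, so the licensee offers 2 and keeps 8.
Round 1 (the licensor proposes): the licensee can get 8 next round, worth 0.83 × 8 = 6.64 now; the licensor offers that and keeps 3.36.

6.64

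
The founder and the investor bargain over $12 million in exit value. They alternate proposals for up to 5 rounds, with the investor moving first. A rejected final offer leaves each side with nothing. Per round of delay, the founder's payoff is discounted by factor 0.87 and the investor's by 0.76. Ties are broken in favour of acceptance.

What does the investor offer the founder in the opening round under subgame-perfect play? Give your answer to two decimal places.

4.16

Round 5 (the investor proposes): the founder will accept anything ≥ 0, so the investor offers 0 and keeps 12.
Round 4 (the founder proposes): the investor can get 12 next round, worth 0.76 × 12 = 9.12 now; the founder offers that and keeps 2.88.
Round 3 (the investor proposes): the founder can get 2.88 next round, worth 0.87 × 2.88 = 2.5056 now. The investor offers 2.5056 and keeps 12 − 2.5056 = 9.4944.
Round 2 (the founder proposes): the investor can get 9.4944 next round, worth 0.76 × 9.4944 = 7.215744 now. The founder offers 7.215744 and keeps 12 − 7.215744 = 4.784256.
Round 1 (the investor proposes): the founder can get 4.784256 next round, worth 0.87 × 4.784256 = 4.16230272 now, so the investor offers 4.16230272, keeping 7.83769728.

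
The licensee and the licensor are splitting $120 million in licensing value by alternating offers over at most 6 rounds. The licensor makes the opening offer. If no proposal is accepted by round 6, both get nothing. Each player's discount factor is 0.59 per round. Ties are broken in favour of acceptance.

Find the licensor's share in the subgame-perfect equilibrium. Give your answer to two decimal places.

By backward induction:
Round 6 (the licensee proposes): rejection yields 0 for the licensor; the licensee offers 0 and keeps 120.
Round 5 (the licensor proposes): the licensee can get 120 next round, worth 0.59 × 120 = 70.8 now. The licensor offers 70.8 and keeps 120 − 70.8 = 49.2.
Round 4 (the licensee proposes): the licensor can get 49.2 next round, worth 0.59 × 49.2 = 29.028 now; the licensee offers that and keeps 90.972.
Round 3 (the licensor proposes): the licensee can get 90.972 next round, worth 0.59 × 90.972 = 53.67348 now. The licensor offers 53.67348 and keeps 120 − 53.67348 = 66.32652.
Round 2 (the licensee proposes): the licensor can get 66.32652 next round, worth 0.59 × 66.32652 = 39.1326468 now. The licensee offers 39.1326468 and keeps 120 − 39.1326468 = 80.8673532.
Round 1 (the licensor proposes): the licensee can get 80.8673532 next round, worth 0.59 × 80.8673532 = 47.711738388 now. The licensor offers 47.711738388 and keeps 120 − 47.711738388 = 72.288261612.

72.29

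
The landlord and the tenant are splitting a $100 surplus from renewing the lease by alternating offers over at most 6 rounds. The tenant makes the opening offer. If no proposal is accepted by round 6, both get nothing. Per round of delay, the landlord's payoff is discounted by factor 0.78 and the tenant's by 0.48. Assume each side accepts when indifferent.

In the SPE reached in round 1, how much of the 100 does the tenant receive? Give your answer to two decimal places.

33.32

Round 6 (the landlord proposes): the tenant will accept anything ≥ 0, so the landlord offers 0 and keeps 100.
Round 5 (the tenant proposes): the landlord can get 100 next round, worth 0.78 × 100 = 78 now, so the tenant offers 78, keeping 22.
Round 4 (the landlord proposes): the tenant can get 22 next round, worth 0.48 × 22 = 10.56 now. The landlord offers 10.56 and keeps 100 − 10.56 = 89.44.
Round 3 (the tenant proposes): the landlord can get 89.44 next round, worth 0.78 × 89.44 = 69.7632 now; the tenant offers that and keeps 30.2368.
Round 2 (the landlord proposes): the tenant can get 30.2368 next round, worth 0.48 × 30.2368 = 14.513664 now; the landlord offers that and keeps 85.486336.
Round 1 (the tenant proposes): the landlord can get 85.486336 next round, worth 0.78 × 85.486336 = 66.67934208 now. The tenant offers 66.67934208 and keeps 100 − 66.67934208 = 33.32065792.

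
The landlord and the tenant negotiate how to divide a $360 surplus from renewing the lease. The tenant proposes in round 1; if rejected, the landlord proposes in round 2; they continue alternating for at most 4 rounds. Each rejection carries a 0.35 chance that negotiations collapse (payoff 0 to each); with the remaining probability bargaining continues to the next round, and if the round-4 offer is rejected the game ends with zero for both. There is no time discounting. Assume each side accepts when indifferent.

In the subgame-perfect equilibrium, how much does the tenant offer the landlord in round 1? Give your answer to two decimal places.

By backward induction:
Round 4 (the landlord proposes): the tenant will accept anything ≥ 0, so the landlord offers 0 and keeps 360.
Round 3 (the tenant proposes): rejecting gives the landlord an expected 0.65 × 360 = 234. The tenant offers 234 and keeps 360 − 234 = 126.
Round 2 (the landlord proposes): rejecting gives the tenant an expected 0.65 × 126 = 81.9, so the landlord offers 81.9, keeping 278.1.
Round 1 (the tenant proposes): rejecting gives the landlord an expected 0.65 × 278.1 = 180.765; the tenant offers that and keeps 179.235.

180.77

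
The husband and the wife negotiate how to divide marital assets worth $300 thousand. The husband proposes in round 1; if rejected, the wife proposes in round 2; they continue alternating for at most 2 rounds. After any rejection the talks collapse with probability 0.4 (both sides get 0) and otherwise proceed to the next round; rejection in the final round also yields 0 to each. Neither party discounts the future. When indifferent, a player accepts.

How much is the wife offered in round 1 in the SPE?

Round 2 (the wife proposes): the husband will accept anything ≥ 0, so the wife offers 0 and keeps 300.
Round 1 (the husband proposes): rejecting gives the wife an expected 0.6 × 300 = 180, so the husband offers 180, keeping 120.

180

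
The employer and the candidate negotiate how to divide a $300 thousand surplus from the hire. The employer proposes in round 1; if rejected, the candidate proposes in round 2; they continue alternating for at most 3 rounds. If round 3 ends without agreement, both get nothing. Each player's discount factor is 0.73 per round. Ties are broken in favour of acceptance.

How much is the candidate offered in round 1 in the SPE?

59.13

Round 3 (the employer proposes): the candidate will accept anything ≥ 0, so the employer offers 0 and keeps 300.
Round 2 (the candidate proposes): the employer can get 300 next round, worth 0.73 × 300 = 219 now; the candidate offers that and keeps 81.
Round 1 (the employer proposes): the candidate can get 81 next round, worth 0.73 × 81 = 59.13 now, so the employer offers 59.13, keeping 240.87.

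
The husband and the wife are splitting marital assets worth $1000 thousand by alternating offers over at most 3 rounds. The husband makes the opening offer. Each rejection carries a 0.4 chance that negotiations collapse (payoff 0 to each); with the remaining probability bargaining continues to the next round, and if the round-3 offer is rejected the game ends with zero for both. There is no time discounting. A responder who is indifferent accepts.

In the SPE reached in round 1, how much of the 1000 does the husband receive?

760

Round 3 (the husband proposes): rejection yields 0 for the wife; the husband offers 0 and keeps 1000.
Round 2 (the wife proposes): rejecting gives the husband an expected 0.6 × 1000 = 600, so the wife offers 600, keeping 400.
Round 1 (the husband proposes): rejecting gives the wife an expected 0.6 × 400 = 240. The husband offers 240 and keeps 1000 − 240 = 760.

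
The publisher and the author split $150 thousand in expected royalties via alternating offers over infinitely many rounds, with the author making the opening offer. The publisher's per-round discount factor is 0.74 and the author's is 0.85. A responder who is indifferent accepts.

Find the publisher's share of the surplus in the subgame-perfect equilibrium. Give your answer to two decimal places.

When the author proposes, the publisher accepts any offer worth at least 0.74 times what the publisher would get by proposing next round; and vice versa.
This gives x = 150 − 0.74y and y = 150 − 0.85x, where x and y are each side's share when it proposes.
Hence (1 − 0.74·0.85)x = 150(1 − 0.74), i.e. 0.371·x = 39.
x ≈ 105.1213; the publisher's share is 150 − x ≈ 44.8787.

44.88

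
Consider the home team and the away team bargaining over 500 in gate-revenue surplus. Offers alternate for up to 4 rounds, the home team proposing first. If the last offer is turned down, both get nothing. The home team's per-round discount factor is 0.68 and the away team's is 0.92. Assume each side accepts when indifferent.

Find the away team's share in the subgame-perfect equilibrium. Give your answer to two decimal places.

434.98

Round 4 (the away team proposes): rejection yields 0 for the home team; the away team offers 0 and keeps 500.
Round 3 (the home team proposes): the away team can get 500 next round, worth 0.92 × 500 = 460 now, so the home team offers 460, keeping 40.
Round 2 (the away team proposes): the home team can get 40 next round, worth 0.68 × 40 = 27.2 now, so the away team offers 27.2, keeping 472.8.
Round 1 (the home team proposes): the away team can get 472.8 next round, worth 0.92 × 472.8 = 434.976 now, so the home team offers 434.976, keeping 65.024.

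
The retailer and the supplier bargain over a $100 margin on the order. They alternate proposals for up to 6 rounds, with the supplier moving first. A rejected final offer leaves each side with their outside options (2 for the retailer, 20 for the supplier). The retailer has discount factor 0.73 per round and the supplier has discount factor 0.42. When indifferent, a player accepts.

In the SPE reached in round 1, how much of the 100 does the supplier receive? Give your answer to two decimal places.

39.19

Round 6 (the retailer proposes): the supplier gets 20 if talks fail, so the retailer offers 20 and keeps 80.
Round 5 (the supplier proposes): the retailer can get 80 next round, worth 0.73 × 80 = 58.4 now. The supplier offers 58.4 and keeps 100 − 58.4 = 41.6.
Round 4 (the retailer proposes): the supplier can get 41.6 next round, worth 0.42 × 41.6 = 17.472 now. The retailer offers 17.472 and keeps 100 − 17.472 = 82.528.
Round 3 (the supplier proposes): the retailer can get 82.528 next round, worth 0.73 × 82.528 = 60.24544 now; the supplier offers that and keeps 39.75456.
Round 2 (the retailer proposes): the supplier can get 39.75456 next round, worth 0.42 × 39.75456 = 16.6969152 now, so the retailer offers 16.6969152, keeping 83.3030848.
Round 1 (the supplier proposes): the retailer can get 83.3030848 next round, worth 0.73 × 83.3030848 = 60.811251904 now. The supplier offers 60.811251904 and keeps 100 − 60.811251904 = 39.188748096.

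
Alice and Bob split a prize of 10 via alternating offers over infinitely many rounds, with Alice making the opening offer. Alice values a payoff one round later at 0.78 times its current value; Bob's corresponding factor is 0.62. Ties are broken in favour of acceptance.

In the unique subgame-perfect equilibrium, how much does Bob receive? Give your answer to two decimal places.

2.64

When Alice proposes, Bob accepts any offer worth at least 0.62 times what Bob would get by proposing next round; and vice versa.
This gives x = 10 − 0.62y and y = 10 − 0.78x, where x and y are each side's share when it proposes.
Hence (1 − 0.62·0.78)x = 10(1 − 0.62), i.e. 0.5164·x = 3.8.
x ≈ 7.3586; Bob's share is 10 − x ≈ 2.6414.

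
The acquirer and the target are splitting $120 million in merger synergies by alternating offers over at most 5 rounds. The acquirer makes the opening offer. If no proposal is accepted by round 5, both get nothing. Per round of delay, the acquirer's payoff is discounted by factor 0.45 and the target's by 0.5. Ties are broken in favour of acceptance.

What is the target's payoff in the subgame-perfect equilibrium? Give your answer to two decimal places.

40.43

Round 5 (the acquirer proposes): rejection yields 0 for the target; the acquirer offers 0 and keeps 120.
Round 4 (the target proposes): the acquirer can get 120 next round, worth 0.45 × 120 = 54 now; the target offers that and keeps 66.
Round 3 (the acquirer proposes): the target can get 66 next round, worth 0.5 × 66 = 33 now, so the acquirer offers 33, keeping 87.
Round 2 (the target proposes): the acquirer can get 87 next round, worth 0.45 × 87 = 39.15 now, so the target offers 39.15, keeping 80.85.
Round 1 (the acquirer proposes): the target can get 80.85 next round, worth 0.5 × 80.85 = 40.425 now; the acquirer offers that and keeps 79.575.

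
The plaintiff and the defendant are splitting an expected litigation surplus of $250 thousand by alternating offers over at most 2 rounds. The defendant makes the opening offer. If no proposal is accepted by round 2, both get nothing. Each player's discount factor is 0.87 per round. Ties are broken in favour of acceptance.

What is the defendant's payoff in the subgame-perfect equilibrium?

Round 2 (the plaintiff proposes): the defendant will accept anything ≥ 0, so the plaintiff offers 0 and keeps 250.
Round 1 (the defendant proposes): the plaintiff can get 250 next round, worth 0.87 × 250 = 217.5 now, so the defendant offers 217.5, keeping 32.5.

32.5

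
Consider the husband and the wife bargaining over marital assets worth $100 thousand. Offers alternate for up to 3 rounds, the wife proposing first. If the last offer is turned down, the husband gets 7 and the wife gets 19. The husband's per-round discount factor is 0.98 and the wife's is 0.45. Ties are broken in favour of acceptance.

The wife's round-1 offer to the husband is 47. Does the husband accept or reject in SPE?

Round 3 (the wife proposes): the husband gets 7 if talks fail, so the wife offers 7 and keeps 93.
Round 2 (the husband proposes): the wife can get 93 next round, worth 0.45 × 93 = 41.85 now, so the husband offers 41.85, keeping 58.15.
So by rejecting in round 1, the husband gets 58.15 next round, worth 0.98 × 58.15 = 56.987 now.
Offer 47 < 56.987, so the husband rejects.

Reject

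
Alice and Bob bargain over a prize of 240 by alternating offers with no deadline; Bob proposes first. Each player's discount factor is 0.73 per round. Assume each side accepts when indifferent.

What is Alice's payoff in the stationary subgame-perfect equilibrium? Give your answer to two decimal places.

Let x be Bob's share when Bob proposes and y be Alice's share when Alice proposes.
Alice accepts iff offered ≥ 0.73·y, so x = 240 − 0.73y. Symmetrically y = 240 − 0.73x.
Substituting: x = 240 − 0.73(240 − 0.73x), giving x(1 − 0.73·0.73) = 240(1 − 0.73).
So x = 240 × 0.27 / 0.4671 ≈ 138.7283, and Alice receives 240 − x ≈ 101.2717.

101.27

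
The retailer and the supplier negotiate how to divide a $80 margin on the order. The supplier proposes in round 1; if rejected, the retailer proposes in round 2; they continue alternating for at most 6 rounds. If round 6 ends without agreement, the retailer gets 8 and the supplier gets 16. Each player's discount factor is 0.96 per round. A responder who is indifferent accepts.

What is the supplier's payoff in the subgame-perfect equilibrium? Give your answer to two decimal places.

Round 6 (the retailer proposes): the supplier gets 16 if talks fail, so the retailer offers 16 and keeps 64.
Round 5 (the supplier proposes): the retailer can get 64 next round, worth 0.96 × 64 = 61.44 now; the supplier offers that and keeps 18.56.
Round 4 (the retailer proposes): the supplier can get 18.56 next round, worth 0.96 × 18.56 = 17.8176 now; the retailer offers that and keeps 62.1824.
Round 3 (the supplier proposes): the retailer can get 62.1824 next round, worth 0.96 × 62.1824 = 59.695104 now, so the supplier offers 59.695104, keeping 20.304896.
Round 2 (the retailer proposes): the supplier can get 20.304896 next round, worth 0.96 × 20.304896 = 19.49270016 now, so the retailer offers 19.49270016, keeping 60.50729984.
Round 1 (the supplier proposes): the retailer can get 60.50729984 next round, worth 0.96 × 60.50729984 = 58.0870078464 now; the supplier offers that and keeps 21.9129921536.

21.91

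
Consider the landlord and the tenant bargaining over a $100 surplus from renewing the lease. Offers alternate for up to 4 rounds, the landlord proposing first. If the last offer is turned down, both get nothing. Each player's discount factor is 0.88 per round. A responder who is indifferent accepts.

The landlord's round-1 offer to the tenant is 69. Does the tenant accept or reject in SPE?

Reject

Round 4 (the tenant proposes): the landlord will accept anything ≥ 0, so the tenant offers 0 and keeps 100.
Round 3 (the landlord proposes): the tenant can get 100 next round, worth 0.88 × 100 = 88 now, so the landlord offers 88, keeping 12.
Round 2 (the tenant proposes): the landlord can get 12 next round, worth 0.88 × 12 = 10.56 now, so the tenant offers 10.56, keeping 89.44.
So by rejecting in round 1, the tenant gets 89.44 next round, worth 0.88 × 89.44 = 78.7072 now.
Offer 69 < 78.7072, so the tenant rejects.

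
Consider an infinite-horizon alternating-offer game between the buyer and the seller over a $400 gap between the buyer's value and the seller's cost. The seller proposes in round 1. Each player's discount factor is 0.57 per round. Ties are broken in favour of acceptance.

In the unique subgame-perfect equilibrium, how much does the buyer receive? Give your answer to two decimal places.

Let x be the seller's share when the seller proposes and y be the buyer's share when the buyer proposes.
The buyer accepts iff offered ≥ 0.57·y, so x = 400 − 0.57y. Symmetrically y = 400 − 0.57x.
Substituting: x = 400 − 0.57(400 − 0.57x), giving x(1 − 0.57·0.57) = 400(1 − 0.57).
So x = 400 × 0.43 / 0.6751 ≈ 254.7771, and the buyer receives 400 − x ≈ 145.2229.

145.22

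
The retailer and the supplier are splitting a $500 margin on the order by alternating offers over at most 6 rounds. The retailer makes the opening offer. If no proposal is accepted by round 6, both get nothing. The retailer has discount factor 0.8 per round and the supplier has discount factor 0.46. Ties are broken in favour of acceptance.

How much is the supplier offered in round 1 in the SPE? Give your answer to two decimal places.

94.08

By backward induction:
Round 6 (the supplier proposes): rejection yields 0 for the retailer; the supplier offers 0 and keeps 500.
Round 5 (the retailer proposes): the supplier can get 500 next round, worth 0.46 × 500 = 230 now. The retailer offers 230 and keeps 500 − 230 = 270.
Round 4 (the supplier proposes): the retailer can get 270 next round, worth 0.8 × 270 = 216 now. The supplier offers 216 and keeps 500 − 216 = 284.
Round 3 (the retailer proposes): the supplier can get 284 next round, worth 0.46 × 284 = 130.64 now, so the retailer offers 130.64, keeping 369.36.
Round 2 (the supplier proposes): the retailer can get 369.36 next round, worth 0.8 × 369.36 = 295.488 now. The supplier offers 295.488 and keeps 500 − 295.488 = 204.512.
Round 1 (the retailer proposes): the supplier can get 204.512 next round, worth 0.46 × 204.512 = 94.07552 now. The retailer offers 94.07552 and keeps 500 − 94.07552 = 405.92448.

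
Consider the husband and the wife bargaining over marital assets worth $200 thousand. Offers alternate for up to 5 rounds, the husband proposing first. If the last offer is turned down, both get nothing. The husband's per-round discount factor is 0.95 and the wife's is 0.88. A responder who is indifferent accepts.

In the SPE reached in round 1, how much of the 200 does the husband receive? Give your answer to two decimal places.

Round 5 (the husband proposes): the wife will accept anything ≥ 0, so the husband offers 0 and keeps 200.
Round 4 (the wife proposes): the husband can get 200 next round, worth 0.95 × 200 = 190 now, so the wife offers 190, keeping 10.
Round 3 (the husband proposes): the wife can get 10 next round, worth 0.88 × 10 = 8.8 now; the husband offers that and keeps 191.2.
Round 2 (the wife proposes): the husband can get 191.2 next round, worth 0.95 × 191.2 = 181.64 now. The wife offers 181.64 and keeps 200 − 181.64 = 18.36.
Round 1 (the husband proposes): the wife can get 18.36 next round, worth 0.88 × 18.36 = 16.1568 now, so the husband offers 16.1568, keeping 183.8432.

183.84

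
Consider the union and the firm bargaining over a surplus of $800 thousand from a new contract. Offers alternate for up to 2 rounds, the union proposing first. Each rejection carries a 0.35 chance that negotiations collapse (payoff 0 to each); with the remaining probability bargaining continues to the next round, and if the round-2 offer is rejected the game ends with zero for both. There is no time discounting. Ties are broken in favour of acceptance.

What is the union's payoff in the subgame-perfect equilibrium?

By backward induction:
Round 2 (the firm proposes): rejection yields 0 for the union; the firm offers 0 and keeps 800.
Round 1 (the union proposes): rejecting gives the firm an expected 0.65 × 800 = 520; the union offers that and keeps 280.

280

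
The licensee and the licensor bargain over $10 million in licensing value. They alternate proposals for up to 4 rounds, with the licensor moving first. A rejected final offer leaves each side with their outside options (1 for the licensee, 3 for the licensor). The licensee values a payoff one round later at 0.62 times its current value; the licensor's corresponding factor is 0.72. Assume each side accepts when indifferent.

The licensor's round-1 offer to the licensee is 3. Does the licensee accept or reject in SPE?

Reject

Round 4 (the licensee proposes): the licensor gets 3 if talks fail, so the licensee offers 3 and keeps 7.
Round 3 (the licensor proposes): the licensee can get 7 next round, worth 0.62 × 7 = 4.34 now, so the licensor offers 4.34, keeping 5.66.
Round 2 (the licensee proposes): the licensor can get 5.66 next round, worth 0.72 × 5.66 = 4.0752 now, so the licensee offers 4.0752, keeping 5.9248.
So by rejecting in round 1, the licensee gets 5.9248 next round, worth 0.62 × 5.9248 = 3.673376 now.
Offer 3 < 3.673376, so the licensee rejects.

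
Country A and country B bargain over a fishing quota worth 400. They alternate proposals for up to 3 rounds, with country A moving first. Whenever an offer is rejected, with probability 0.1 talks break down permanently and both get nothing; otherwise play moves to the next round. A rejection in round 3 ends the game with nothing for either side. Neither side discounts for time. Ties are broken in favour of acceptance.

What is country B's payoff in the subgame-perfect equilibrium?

Round 3 (country A proposes): country B will accept anything ≥ 0, so country A offers 0 and keeps 400.
Round 2 (country B proposes): rejecting gives country A an expected 0.9 × 400 = 360, so country B offers 360, keeping 40.
Round 1 (country A proposes): rejecting gives country B an expected 0.9 × 40 = 36, so country A offers 36, keeping 364.

36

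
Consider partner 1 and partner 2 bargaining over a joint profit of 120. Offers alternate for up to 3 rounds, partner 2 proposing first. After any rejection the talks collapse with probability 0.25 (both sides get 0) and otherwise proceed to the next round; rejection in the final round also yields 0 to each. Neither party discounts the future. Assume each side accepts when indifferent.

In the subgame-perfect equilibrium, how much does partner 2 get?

Round 3 (partner 2 proposes): partner 1 will accept anything ≥ 0, so partner 2 offers 0 and keeps 120.
Round 2 (partner 1 proposes): rejecting gives partner 2 an expected 0.75 × 120 = 90. Partner 1 offers 90 and keeps 120 − 90 = 30.
Round 1 (partner 2 proposes): rejecting gives partner 1 an expected 0.75 × 30 = 22.5, so partner 2 offers 22.5, keeping 97.5.

97.5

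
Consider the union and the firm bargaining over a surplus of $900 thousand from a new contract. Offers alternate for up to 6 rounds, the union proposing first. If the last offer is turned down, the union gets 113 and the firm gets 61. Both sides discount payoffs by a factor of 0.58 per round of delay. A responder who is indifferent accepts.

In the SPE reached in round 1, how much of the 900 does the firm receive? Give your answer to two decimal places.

344.65

Work backward from the last round.
Round 6 (the firm proposes): the union gets 113 if talks fail, so the firm offers 113 and keeps 787.
Round 5 (the union proposes): the firm can get 787 next round, worth 0.58 × 787 = 456.46 now. The union offers 456.46 and keeps 900 − 456.46 = 443.54.
Round 4 (the firm proposes): the union can get 443.54 next round, worth 0.58 × 443.54 = 257.2532 now. The firm offers 257.2532 and keeps 900 − 257.2532 = 642.7468.
Round 3 (the union proposes): the firm can get 642.7468 next round, worth 0.58 × 642.7468 = 372.793144 now, so the union offers 372.793144, keeping 527.206856.
Round 2 (the firm proposes): the union can get 527.206856 next round, worth 0.58 × 527.206856 = 305.77997648 now, so the firm offers 305.77997648, keeping 594.22002352.
Round 1 (the union proposes): the firm can get 594.22002352 next round, worth 0.58 × 594.22002352 = 344.6476136416 now, so the union offers 344.6476136416, keeping 555.3523863584.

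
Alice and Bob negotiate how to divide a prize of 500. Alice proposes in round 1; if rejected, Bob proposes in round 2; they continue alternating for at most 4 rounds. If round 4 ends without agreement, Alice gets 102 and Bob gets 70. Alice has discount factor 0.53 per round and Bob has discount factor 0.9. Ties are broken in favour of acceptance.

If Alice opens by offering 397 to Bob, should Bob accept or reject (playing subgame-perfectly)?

Accept

Round 4 (Bob proposes): Alice gets 102 if talks fail, so Bob offers 102 and keeps 398.
Round 3 (Alice proposes): Bob can get 398 next round, worth 0.9 × 398 = 358.2 now. Alice offers 358.2 and keeps 500 − 358.2 = 141.8.
Round 2 (Bob proposes): Alice can get 141.8 next round, worth 0.53 × 141.8 = 75.154 now. Bob offers 75.154 and keeps 500 − 75.154 = 424.846.
So by rejecting in round 1, Bob gets 424.846 next round, worth 0.9 × 424.846 = 382.3614 now.
Offer 397 ≥ 382.3614, so Bob accepts.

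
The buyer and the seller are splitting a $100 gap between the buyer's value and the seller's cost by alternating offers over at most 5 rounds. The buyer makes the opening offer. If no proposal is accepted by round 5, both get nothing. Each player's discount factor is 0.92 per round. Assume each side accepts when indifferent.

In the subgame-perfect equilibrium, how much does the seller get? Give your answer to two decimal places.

13.59

Round 5 (the buyer proposes): rejection yields 0 for the seller; the buyer offers 0 and keeps 100.
Round 4 (the seller proposes): the buyer can get 100 next round, worth 0.92 × 100 = 92 now. The seller offers 92 and keeps 100 − 92 = 8.
Round 3 (the buyer proposes): the seller can get 8 next round, worth 0.92 × 8 = 7.36 now; the buyer offers that and keeps 92.64.
Round 2 (the seller proposes): the buyer can get 92.64 next round, worth 0.92 × 92.64 = 85.2288 now; the seller offers that and keeps 14.7712.
Round 1 (the buyer proposes): the seller can get 14.7712 next round, worth 0.92 × 14.7712 = 13.589504 now; the buyer offers that and keeps 86.410496.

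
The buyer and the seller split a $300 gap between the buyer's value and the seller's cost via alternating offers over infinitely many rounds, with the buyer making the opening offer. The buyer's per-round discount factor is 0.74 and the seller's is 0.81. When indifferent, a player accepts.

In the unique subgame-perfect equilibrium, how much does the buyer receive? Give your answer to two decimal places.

Let x be the buyer's share when the buyer proposes and y be the seller's share when the seller proposes.
The seller accepts iff offered ≥ 0.81·y, so x = 300 − 0.81y. Symmetrically y = 300 − 0.74x.
Substituting: x = 300 − 0.81(300 − 0.74x), giving x(1 − 0.74·0.81) = 300(1 − 0.81).
So x = 300 × 0.19 / 0.4006 ≈ 142.2866, and the seller receives 300 − x ≈ 157.7134.

142.29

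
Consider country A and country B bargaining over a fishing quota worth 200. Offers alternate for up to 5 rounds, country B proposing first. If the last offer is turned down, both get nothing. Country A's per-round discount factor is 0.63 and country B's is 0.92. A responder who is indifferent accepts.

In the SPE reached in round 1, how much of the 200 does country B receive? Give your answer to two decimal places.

184.08

Round 5 (country B proposes): rejection yields 0 for country A; country B offers 0 and keeps 200.
Round 4 (country A proposes): country B can get 200 next round, worth 0.92 × 200 = 184 now. Country A offers 184 and keeps 200 − 184 = 16.
Round 3 (country B proposes): country A can get 16 next round, worth 0.63 × 16 = 10.08 now, so country B offers 10.08, keeping 189.92.
Round 2 (country A proposes): country B can get 189.92 next round, worth 0.92 × 189.92 = 174.7264 now. Country A offers 174.7264 and keeps 200 − 174.7264 = 25.2736.
Round 1 (country B proposes): country A can get 25.2736 next round, worth 0.63 × 25.2736 = 15.922368 now. Country B offers 15.922368 and keeps 200 − 15.922368 = 184.077632.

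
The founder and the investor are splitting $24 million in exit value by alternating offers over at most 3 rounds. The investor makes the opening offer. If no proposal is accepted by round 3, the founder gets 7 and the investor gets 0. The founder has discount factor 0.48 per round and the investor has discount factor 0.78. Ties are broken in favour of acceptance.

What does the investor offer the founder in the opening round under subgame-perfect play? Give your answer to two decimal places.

Round 3 (the investor proposes): the founder gets 7 if talks fail, so the investor offers 7 and keeps 17.
Round 2 (the founder proposes): the investor can get 17 next round, worth 0.78 × 17 = 13.26 now; the founder offers that and keeps 10.74.
Round 1 (the investor proposes): the founder can get 10.74 next round, worth 0.48 × 10.74 = 5.1552 now; the investor offers that and keeps 18.8448.

5.16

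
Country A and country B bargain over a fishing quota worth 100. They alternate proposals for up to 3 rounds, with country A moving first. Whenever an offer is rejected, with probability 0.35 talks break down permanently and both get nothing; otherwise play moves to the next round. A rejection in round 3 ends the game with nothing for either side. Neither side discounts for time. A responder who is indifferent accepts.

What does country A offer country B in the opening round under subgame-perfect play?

22.75

Round 3 (country A proposes): rejection yields 0 for country B; country A offers 0 and keeps 100.
Round 2 (country B proposes): rejecting gives country A an expected 0.65 × 100 = 65; country B offers that and keeps 35.
Round 1 (country A proposes): rejecting gives country B an expected 0.65 × 35 = 22.75; country A offers that and keeps 77.25.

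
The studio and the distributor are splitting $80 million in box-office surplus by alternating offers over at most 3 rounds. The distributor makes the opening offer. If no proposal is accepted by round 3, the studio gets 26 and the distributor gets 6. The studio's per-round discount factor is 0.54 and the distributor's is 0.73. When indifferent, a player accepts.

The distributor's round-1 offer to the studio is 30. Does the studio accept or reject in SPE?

Accept

Round 3 (the distributor proposes): the studio gets 26 if talks fail, so the distributor offers 26 and keeps 54.
Round 2 (the studio proposes): the distributor can get 54 next round, worth 0.73 × 54 = 39.42 now; the studio offers that and keeps 40.58.
So by rejecting in round 1, the studio gets 40.58 next round, worth 0.54 × 40.58 = 21.9132 now.
Offer 30 ≥ 21.9132, so the studio accepts.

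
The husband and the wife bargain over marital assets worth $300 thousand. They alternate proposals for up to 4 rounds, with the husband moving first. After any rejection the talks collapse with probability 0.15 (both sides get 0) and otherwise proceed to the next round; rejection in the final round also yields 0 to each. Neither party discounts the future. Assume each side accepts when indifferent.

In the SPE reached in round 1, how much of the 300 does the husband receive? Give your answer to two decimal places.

77.51

Round 4 (the wife proposes): the husband will accept anything ≥ 0, so the wife offers 0 and keeps 300.
Round 3 (the husband proposes): rejecting gives the wife an expected 0.85 × 300 = 255; the husband offers that and keeps 45.
Round 2 (the wife proposes): rejecting gives the husband an expected 0.85 × 45 = 38.25, so the wife offers 38.25, keeping 261.75.
Round 1 (the husband proposes): rejecting gives the wife an expected 0.85 × 261.75 = 222.4875. The husband offers 222.4875 and keeps 300 − 222.4875 = 77.5125.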